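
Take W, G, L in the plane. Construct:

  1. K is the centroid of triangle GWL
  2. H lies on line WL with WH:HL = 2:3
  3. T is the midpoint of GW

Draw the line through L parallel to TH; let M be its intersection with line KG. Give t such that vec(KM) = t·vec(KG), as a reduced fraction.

Set W = (0, 0), G = (1, 0), L = (0, 1); any affine frame gives the same invariant.
1. K is the centroid of triangle GWL ⇒ K = (1/3, 1/3)
2. H lies on line WL with WH:HL = 2:3 ⇒ H = (0, 2/5)
3. T is the midpoint of GW ⇒ T = (1/2, 0)
through L parallel to TH: direction (-1/2, 2/5); meets KG at M = (5/3, -1/3)
M = K + t·(G−K) with t = 2

t = 2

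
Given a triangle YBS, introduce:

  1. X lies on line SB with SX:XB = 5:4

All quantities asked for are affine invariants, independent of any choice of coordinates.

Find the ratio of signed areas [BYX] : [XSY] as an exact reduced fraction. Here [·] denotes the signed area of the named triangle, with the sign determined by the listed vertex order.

[BYX]:[XSY] = -4/5

Choose coordinates Y = (0, 0), B = (1, 0), S = (0, 1).
1. X lies on line SB with SX:XB = 5:4 ⇒ X = (5/9, 4/9)
2·[BYX] = -4/9, 2·[XSY] = 5/9
[BYX]:[XSY] = -4/9:5/9 = -4/5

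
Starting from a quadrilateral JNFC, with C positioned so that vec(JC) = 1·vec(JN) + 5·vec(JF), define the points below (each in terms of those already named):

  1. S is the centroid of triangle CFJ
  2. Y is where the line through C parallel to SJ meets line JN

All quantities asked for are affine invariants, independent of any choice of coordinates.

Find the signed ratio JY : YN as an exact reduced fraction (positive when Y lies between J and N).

Choose coordinates J = (0, 0), N = (1, 0), F = (0, 1), C = (1, 5).
1. S is the centroid of triangle CFJ ⇒ S = (1/3, 2)
2. Y is where the line through C parallel to SJ meets line JN ⇒ Y = (1/6, 0)
Y = J + t·(N−J) with t = 1/6, so JY:YN = t:(1−t) = 1/6:5/6

JY:YN = 1/5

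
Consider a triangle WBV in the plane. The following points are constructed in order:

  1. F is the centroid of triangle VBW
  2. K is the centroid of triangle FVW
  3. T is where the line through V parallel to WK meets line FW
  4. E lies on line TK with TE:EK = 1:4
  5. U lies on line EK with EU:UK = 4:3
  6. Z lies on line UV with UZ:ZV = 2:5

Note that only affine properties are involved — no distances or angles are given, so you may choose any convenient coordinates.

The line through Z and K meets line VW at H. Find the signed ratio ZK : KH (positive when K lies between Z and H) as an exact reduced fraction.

ZK:KH = -62/49

Work in coordinates with W = (0, 0), B = (1, 0), V = (0, 1).
1. F is the centroid of triangle VBW ⇒ F = (1/3, 1/3)
2. K is the centroid of triangle FVW ⇒ K = (1/9, 4/9)
3. T is where the line through V parallel to WK meets line FW ⇒ T = (-1/3, -1/3)
4. E lies on line TK with TE:EK = 1:4 ⇒ E = (-11/45, -8/45)
5. U lies on line EK with EU:UK = 4:3 ⇒ U = (-13/315, 8/45)
6. Z lies on line UV with UZ:ZV = 2:5 ⇒ Z = (-13/441, 26/63)
line ZK meets VW at H = (0, 13/31)
K = Z + t·(H−Z) with t = 62/13, so ZK:KH = 62/13:-49/13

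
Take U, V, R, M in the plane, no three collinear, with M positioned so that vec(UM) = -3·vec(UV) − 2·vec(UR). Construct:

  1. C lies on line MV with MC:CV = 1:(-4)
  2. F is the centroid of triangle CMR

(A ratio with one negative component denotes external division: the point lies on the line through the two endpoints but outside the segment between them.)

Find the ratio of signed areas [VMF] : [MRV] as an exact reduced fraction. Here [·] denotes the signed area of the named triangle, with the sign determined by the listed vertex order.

[VMF]:[MRV] = 1/3

Assign U = (0, 0), V = (1, 0), R = (0, 1), M = (-3, -2) — the answer is frame-independent, so this choice is without loss of generality.
1. C lies on line MV with MC:CV = 1:(-4) ⇒ C = (-13/3, -8/3)
2. F is the centroid of triangle CMR ⇒ F = (-22/9, -11/9)
2·[VMF] = -2, 2·[MRV] = -6
[VMF]:[MRV] = -2:-6 = 1/3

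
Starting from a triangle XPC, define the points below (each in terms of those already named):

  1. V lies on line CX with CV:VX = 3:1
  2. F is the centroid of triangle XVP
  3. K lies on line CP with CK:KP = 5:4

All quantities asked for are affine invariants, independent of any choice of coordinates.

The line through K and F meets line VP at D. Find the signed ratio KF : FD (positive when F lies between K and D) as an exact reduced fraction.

KF:FD = -5

Set X = (0, 0), P = (1, 0), C = (0, 1); any affine frame gives the same invariant.
1. V lies on line CX with CV:VX = 3:1 ⇒ V = (0, 1/4)
2. F is the centroid of triangle XVP ⇒ F = (1/3, 1/12)
3. K lies on line CP with CK:KP = 5:4 ⇒ K = (5/9, 4/9)
line KF meets VP at D = (17/45, 7/45)
F = K + t·(D−K) with t = 5/4, so KF:FD = 5/4:-1/4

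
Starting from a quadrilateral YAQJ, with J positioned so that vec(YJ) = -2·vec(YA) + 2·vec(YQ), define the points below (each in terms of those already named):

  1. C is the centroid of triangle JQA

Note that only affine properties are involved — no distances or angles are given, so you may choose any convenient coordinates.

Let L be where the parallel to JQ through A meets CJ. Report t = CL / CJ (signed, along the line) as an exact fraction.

Choose coordinates Y = (0, 0), A = (1, 0), Q = (0, 1), J = (-2, 2).
1. C is the centroid of triangle JQA ⇒ C = (-1/3, 1)
through A parallel to JQ: direction (2, -1); meets CJ at L = (3, -1)
L = C + t·(J−C) with t = -2

t = -2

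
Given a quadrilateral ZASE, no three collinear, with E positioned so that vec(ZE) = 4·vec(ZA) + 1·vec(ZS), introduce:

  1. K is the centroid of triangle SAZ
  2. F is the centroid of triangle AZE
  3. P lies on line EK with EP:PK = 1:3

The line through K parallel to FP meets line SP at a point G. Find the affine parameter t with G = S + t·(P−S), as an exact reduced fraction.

Work in coordinates with Z = (0, 0), A = (1, 0), S = (0, 1), E = (4, 1).
1. K is the centroid of triangle SAZ ⇒ K = (1/3, 1/3)
2. F is the centroid of triangle AZE ⇒ F = (5/3, 1/3)
3. P lies on line EK with EP:PK = 1:3 ⇒ P = (37/12, 5/6)
through K parallel to FP: direction (17/12, 1/2); meets SP at G = (185/96, 43/48)
G = S + t·(P−S) with t = 5/8

t = 5/8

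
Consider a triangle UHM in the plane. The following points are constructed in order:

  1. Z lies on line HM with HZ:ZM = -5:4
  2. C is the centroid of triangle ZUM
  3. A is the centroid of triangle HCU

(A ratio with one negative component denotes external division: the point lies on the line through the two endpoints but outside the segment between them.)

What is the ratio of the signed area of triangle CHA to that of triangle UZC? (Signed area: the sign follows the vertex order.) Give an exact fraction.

[CHA]:[UZC] = 1/2

Work in coordinates with U = (0, 0), H = (1, 0), M = (0, 1).
1. Z lies on line HM with HZ:ZM = -5:4 ⇒ Z = (-4, 5)
2. C is the centroid of triangle ZUM ⇒ C = (-4/3, 2)
3. A is the centroid of triangle HCU ⇒ A = (-1/9, 2/3)
2·[CHA] = -2/3, 2·[UZC] = -4/3
[CHA]:[UZC] = -2/3:-4/3 = 1/2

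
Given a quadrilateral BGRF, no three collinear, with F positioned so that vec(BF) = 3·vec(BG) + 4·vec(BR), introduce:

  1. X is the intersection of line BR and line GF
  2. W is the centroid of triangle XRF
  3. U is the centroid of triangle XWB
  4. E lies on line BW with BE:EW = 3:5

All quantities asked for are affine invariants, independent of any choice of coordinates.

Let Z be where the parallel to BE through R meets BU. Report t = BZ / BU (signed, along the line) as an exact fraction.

t = -3/2

Assign B = (0, 0), G = (1, 0), R = (0, 1), F = (3, 4) — the answer is frame-independent, so this choice is without loss of generality.
1. X is the intersection of line BR and line GF ⇒ X = (0, -2)
2. W is the centroid of triangle XRF ⇒ W = (1, 1)
3. U is the centroid of triangle XWB ⇒ U = (1/3, -1/3)
4. E lies on line BW with BE:EW = 3:5 ⇒ E = (3/8, 3/8)
through R parallel to BE: direction (3/8, 3/8); meets BU at Z = (-1/2, 1/2)
Z = B + t·(U−B) with t = -3/2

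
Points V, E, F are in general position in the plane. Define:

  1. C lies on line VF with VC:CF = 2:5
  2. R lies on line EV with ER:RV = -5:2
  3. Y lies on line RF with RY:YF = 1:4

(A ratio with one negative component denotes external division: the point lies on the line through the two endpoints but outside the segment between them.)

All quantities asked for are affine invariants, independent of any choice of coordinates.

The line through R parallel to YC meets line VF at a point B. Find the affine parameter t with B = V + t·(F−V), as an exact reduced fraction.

t = 3/28

Assign V = (0, 0), E = (1, 0), F = (0, 1) — the answer is frame-independent, so this choice is without loss of generality.
1. C lies on line VF with VC:CF = 2:5 ⇒ C = (0, 2/7)
2. R lies on line EV with ER:RV = -5:2 ⇒ R = (-2/3, 0)
3. Y lies on line RF with RY:YF = 1:4 ⇒ Y = (-8/15, 1/5)
through R parallel to YC: direction (8/15, 3/35); meets VF at B = (0, 3/28)
B = V + t·(F−V) with t = 3/28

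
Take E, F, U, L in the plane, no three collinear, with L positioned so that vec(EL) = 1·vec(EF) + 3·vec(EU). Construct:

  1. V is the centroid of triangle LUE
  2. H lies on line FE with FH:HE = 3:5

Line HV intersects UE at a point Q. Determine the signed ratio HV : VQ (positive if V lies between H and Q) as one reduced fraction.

HV:VQ = 7/8

Assign E = (0, 0), F = (1, 0), U = (0, 1), L = (1, 3) — the answer is frame-independent, so this choice is without loss of generality.
1. V is the centroid of triangle LUE ⇒ V = (1/3, 4/3)
2. H lies on line FE with FH:HE = 3:5 ⇒ H = (5/8, 0)
line HV meets UE at Q = (0, 20/7)
V = H + t·(Q−H) with t = 7/15, so HV:VQ = 7/15:8/15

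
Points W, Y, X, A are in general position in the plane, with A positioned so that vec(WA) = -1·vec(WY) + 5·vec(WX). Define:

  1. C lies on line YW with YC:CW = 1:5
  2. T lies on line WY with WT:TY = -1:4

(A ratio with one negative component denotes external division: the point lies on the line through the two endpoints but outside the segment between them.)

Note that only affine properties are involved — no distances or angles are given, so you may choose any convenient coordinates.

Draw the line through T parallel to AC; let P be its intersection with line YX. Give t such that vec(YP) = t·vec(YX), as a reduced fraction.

t = 40/19

Assign W = (0, 0), Y = (1, 0), X = (0, 1), A = (-1, 5) — the answer is frame-independent, so this choice is without loss of generality.
1. C lies on line YW with YC:CW = 1:5 ⇒ C = (5/6, 0)
2. T lies on line WY with WT:TY = -1:4 ⇒ T = (-1/3, 0)
through T parallel to AC: direction (11/6, -5); meets YX at P = (-21/19, 40/19)
P = Y + t·(X−Y) with t = 40/19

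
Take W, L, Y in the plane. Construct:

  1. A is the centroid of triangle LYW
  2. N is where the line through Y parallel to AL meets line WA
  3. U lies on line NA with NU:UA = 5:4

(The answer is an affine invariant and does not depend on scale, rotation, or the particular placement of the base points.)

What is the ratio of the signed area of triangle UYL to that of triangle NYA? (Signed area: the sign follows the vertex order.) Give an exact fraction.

Choose coordinates W = (0, 0), L = (1, 0), Y = (0, 1).
1. A is the centroid of triangle LYW ⇒ A = (1/3, 1/3)
2. N is where the line through Y parallel to AL meets line WA ⇒ N = (2/3, 2/3)
3. U lies on line NA with NU:UA = 5:4 ⇒ U = (13/27, 13/27)
2·[UYL] = -1/27, 2·[NYA] = 1/3
[UYL]:[NYA] = -1/27:1/3 = -1/9

[UYL]:[NYA] = -1/9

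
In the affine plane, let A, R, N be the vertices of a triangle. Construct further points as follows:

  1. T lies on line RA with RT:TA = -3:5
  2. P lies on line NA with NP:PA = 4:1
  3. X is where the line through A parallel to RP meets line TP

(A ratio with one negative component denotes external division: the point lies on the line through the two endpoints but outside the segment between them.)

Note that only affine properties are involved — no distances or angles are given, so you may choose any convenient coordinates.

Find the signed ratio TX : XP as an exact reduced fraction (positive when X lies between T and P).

TX:XP = -5/2

Choose coordinates A = (0, 0), R = (1, 0), N = (0, 1).
1. T lies on line RA with RT:TA = -3:5 ⇒ T = (5/2, 0)
2. P lies on line NA with NP:PA = 4:1 ⇒ P = (0, 1/5)
3. X is where the line through A parallel to RP meets line TP ⇒ X = (-5/3, 1/3)
X = T + t·(P−T) with t = 5/3, so TX:XP = t:(1−t) = 5/3:-2/3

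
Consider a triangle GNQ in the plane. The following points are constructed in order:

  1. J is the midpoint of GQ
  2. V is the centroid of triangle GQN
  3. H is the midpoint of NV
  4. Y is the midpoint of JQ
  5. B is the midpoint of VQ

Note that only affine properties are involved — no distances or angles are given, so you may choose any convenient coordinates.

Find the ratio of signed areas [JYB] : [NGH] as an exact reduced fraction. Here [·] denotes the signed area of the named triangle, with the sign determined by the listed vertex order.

Assign G = (0, 0), N = (1, 0), Q = (0, 1) — the answer is frame-independent, so this choice is without loss of generality.
1. J is the midpoint of GQ ⇒ J = (0, 1/2)
2. V is the centroid of triangle GQN ⇒ V = (1/3, 1/3)
3. H is the midpoint of NV ⇒ H = (2/3, 1/6)
4. Y is the midpoint of JQ ⇒ Y = (0, 3/4)
5. B is the midpoint of VQ ⇒ B = (1/6, 2/3)
2·[JYB] = -1/24, 2·[NGH] = -1/6
[JYB]:[NGH] = -1/24:-1/6 = 1/4

[JYB]:[NGH] = 1/4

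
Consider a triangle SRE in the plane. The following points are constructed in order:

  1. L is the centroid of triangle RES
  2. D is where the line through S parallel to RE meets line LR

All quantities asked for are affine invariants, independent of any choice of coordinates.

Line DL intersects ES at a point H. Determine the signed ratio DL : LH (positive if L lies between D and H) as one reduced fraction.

Assign S = (0, 0), R = (1, 0), E = (0, 1) — the answer is frame-independent, so this choice is without loss of generality.
1. L is the centroid of triangle RES ⇒ L = (1/3, 1/3)
2. D is where the line through S parallel to RE meets line LR ⇒ D = (-1, 1)
line DL meets ES at H = (0, 1/2)
L = D + t·(H−D) with t = 4/3, so DL:LH = 4/3:-1/3

DL:LH = -4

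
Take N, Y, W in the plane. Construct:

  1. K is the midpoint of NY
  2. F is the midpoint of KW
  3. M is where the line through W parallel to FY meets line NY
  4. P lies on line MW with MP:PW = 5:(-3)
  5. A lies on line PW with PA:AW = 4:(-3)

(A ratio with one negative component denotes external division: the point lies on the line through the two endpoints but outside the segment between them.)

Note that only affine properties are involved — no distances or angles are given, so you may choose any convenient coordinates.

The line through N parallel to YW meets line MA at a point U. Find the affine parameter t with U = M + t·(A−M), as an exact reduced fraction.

Work in coordinates with N = (0, 0), Y = (1, 0), W = (0, 1).
1. K is the midpoint of NY ⇒ K = (1/2, 0)
2. F is the midpoint of KW ⇒ F = (1/4, 1/2)
3. M is where the line through W parallel to FY meets line NY ⇒ M = (3/2, 0)
4. P lies on line MW with MP:PW = 5:(-3) ⇒ P = (-9/4, 5/2)
5. A lies on line PW with PA:AW = 4:(-3) ⇒ A = (27/4, -7/2)
through N parallel to YW: direction (-1, 1); meets MA at U = (-3, 3)
U = M + t·(A−M) with t = -6/7

t = -6/7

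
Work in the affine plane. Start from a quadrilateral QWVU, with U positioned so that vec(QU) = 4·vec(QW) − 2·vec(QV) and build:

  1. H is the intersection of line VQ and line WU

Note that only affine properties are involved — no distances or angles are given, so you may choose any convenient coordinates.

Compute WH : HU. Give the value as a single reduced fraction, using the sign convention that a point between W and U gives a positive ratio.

WH:HU = -1/4

Choose coordinates Q = (0, 0), W = (1, 0), V = (0, 1), U = (4, -2).
1. H is the intersection of line VQ and line WU ⇒ H = (0, 2/3)
H = W + t·(U−W) with t = -1/3, so WH:HU = t:(1−t) = -1/3:4/3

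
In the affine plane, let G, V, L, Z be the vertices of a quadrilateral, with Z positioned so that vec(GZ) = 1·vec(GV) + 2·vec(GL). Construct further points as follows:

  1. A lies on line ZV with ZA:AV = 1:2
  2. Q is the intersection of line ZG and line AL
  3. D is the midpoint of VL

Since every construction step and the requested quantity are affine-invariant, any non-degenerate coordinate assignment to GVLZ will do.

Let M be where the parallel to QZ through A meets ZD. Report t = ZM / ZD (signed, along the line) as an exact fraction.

Assign G = (0, 0), V = (1, 0), L = (0, 1), Z = (1, 2) — the answer is frame-independent, so this choice is without loss of generality.
1. A lies on line ZV with ZA:AV = 1:2 ⇒ A = (1, 4/3)
2. Q is the intersection of line ZG and line AL ⇒ Q = (3/5, 6/5)
3. D is the midpoint of VL ⇒ D = (1/2, 1/2)
through A parallel to QZ: direction (2/5, 4/5); meets ZD at M = (1/3, 0)
M = Z + t·(D−Z) with t = 4/3

t = 4/3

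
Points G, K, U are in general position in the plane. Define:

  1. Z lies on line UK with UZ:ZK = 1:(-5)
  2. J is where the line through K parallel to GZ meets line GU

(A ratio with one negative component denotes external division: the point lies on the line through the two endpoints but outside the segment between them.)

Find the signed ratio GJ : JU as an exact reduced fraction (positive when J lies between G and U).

GJ:JU = -5/4

Choose coordinates G = (0, 0), K = (1, 0), U = (0, 1).
1. Z lies on line UK with UZ:ZK = 1:(-5) ⇒ Z = (-1/4, 5/4)
2. J is where the line through K parallel to GZ meets line GU ⇒ J = (0, 5)
J = G + t·(U−G) with t = 5, so GJ:JU = t:(1−t) = 5:-4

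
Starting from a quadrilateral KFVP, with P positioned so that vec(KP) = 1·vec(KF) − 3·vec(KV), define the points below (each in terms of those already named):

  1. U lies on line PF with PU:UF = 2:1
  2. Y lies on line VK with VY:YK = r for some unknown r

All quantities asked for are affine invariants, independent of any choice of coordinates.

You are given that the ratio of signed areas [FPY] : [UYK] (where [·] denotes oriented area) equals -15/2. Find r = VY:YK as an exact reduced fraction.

r = 3/2

Work in coordinates with K = (0, 0), F = (1, 0), V = (0, 1), P = (1, -3).
1. U lies on line PF with PU:UF = 2:1 ⇒ U = (1, -1)
2. With VY:YK = r, write λ = r/(r+1) so Y = V + λ·(K−V); Y is affine-linear in λ
Every point depending on Y is an affine combination of Y and λ-independent points, so each such coordinate is linear in λ; the λ² term in each signed area is a multiple of (K−V)×(K−V) = 0, so 2·[FPY] and 2·[UYK] are each linear in λ. Evaluating at λ=0 and λ=1:
  2·[FPY] = -3,   2·[UYK] = −λ + 1
So [FPY]:[UYK] = (-3) / (−λ + 1). Setting this equal to -15/2:
  -3 = -15/2·(−λ + 1)  ⇒  λ = 3/5
Then r = λ/(1−λ) = (3/5)/(2/5) = 3/2. Check: with r = 3/2, Y = (0, 2/5) and [FPY]:[UYK] = -15/2 as required.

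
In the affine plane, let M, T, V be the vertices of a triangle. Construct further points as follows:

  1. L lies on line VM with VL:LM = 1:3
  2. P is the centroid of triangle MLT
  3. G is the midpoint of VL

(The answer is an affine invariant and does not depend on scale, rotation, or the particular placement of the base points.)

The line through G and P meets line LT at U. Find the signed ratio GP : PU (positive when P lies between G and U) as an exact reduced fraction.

GP:PU = -3/2

Set M = (0, 0), T = (1, 0), V = (0, 1); any affine frame gives the same invariant.
1. L lies on line VM with VL:LM = 1:3 ⇒ L = (0, 3/4)
2. P is the centroid of triangle MLT ⇒ P = (1/3, 1/4)
3. G is the midpoint of VL ⇒ G = (0, 7/8)
line GP meets LT at U = (1/9, 2/3)
P = G + t·(U−G) with t = 3, so GP:PU = 3:-2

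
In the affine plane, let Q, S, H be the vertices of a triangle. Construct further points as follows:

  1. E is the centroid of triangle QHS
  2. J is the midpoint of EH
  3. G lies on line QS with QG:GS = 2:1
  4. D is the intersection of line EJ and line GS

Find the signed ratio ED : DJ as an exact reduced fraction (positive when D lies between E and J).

Set Q = (0, 0), S = (1, 0), H = (0, 1); any affine frame gives the same invariant.
1. E is the centroid of triangle QHS ⇒ E = (1/3, 1/3)
2. J is the midpoint of EH ⇒ J = (1/6, 2/3)
3. G lies on line QS with QG:GS = 2:1 ⇒ G = (2/3, 0)
4. D is the intersection of line EJ and line GS ⇒ D = (1/2, 0)
D = E + t·(J−E) with t = -1, so ED:DJ = t:(1−t) = -1:2

ED:DJ = -1/2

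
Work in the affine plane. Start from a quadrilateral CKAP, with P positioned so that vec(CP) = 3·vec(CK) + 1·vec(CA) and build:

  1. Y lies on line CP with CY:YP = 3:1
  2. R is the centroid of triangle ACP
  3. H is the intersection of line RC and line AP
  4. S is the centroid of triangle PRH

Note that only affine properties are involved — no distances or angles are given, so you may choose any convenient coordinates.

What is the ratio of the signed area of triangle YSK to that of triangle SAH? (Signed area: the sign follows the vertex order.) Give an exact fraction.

[YSK]:[SAH] = -35/12

Set C = (0, 0), K = (1, 0), A = (0, 1), P = (3, 1); any affine frame gives the same invariant.
1. Y lies on line CP with CY:YP = 3:1 ⇒ Y = (9/4, 3/4)
2. R is the centroid of triangle ACP ⇒ R = (1, 2/3)
3. H is the intersection of line RC and line AP ⇒ H = (3/2, 1)
4. S is the centroid of triangle PRH ⇒ S = (11/6, 8/9)
2·[YSK] = 35/72, 2·[SAH] = -1/6
[YSK]:[SAH] = 35/72:-1/6 = -35/12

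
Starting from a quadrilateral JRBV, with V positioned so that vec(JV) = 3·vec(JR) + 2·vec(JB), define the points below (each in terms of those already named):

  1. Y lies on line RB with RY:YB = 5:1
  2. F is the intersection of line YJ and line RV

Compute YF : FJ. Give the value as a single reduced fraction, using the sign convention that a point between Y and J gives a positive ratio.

Assign J = (0, 0), R = (1, 0), B = (0, 1), V = (3, 2) — the answer is frame-independent, so this choice is without loss of generality.
1. Y lies on line RB with RY:YB = 5:1 ⇒ Y = (1/6, 5/6)
2. F is the intersection of line YJ and line RV ⇒ F = (-1/4, -5/4)
F = Y + t·(J−Y) with t = 5/2, so YF:FJ = t:(1−t) = 5/2:-3/2

YF:FJ = -5/3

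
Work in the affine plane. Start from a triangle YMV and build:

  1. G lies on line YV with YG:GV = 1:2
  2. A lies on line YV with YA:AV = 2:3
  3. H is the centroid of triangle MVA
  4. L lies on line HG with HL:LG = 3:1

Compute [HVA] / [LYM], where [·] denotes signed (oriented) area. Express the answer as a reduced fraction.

[HVA]:[LYM] = 6/11

Set Y = (0, 0), M = (1, 0), V = (0, 1); any affine frame gives the same invariant.
1. G lies on line YV with YG:GV = 1:2 ⇒ G = (0, 1/3)
2. A lies on line YV with YA:AV = 2:3 ⇒ A = (0, 2/5)
3. H is the centroid of triangle MVA ⇒ H = (1/3, 7/15)
4. L lies on line HG with HL:LG = 3:1 ⇒ L = (1/12, 11/30)
2·[HVA] = 1/5, 2·[LYM] = 11/30
[HVA]:[LYM] = 1/5:11/30 = 6/11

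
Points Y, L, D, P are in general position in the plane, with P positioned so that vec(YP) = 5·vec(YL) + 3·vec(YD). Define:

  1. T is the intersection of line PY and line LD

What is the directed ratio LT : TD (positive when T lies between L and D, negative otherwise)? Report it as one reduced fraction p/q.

Set Y = (0, 0), L = (1, 0), D = (0, 1), P = (5, 3); any affine frame gives the same invariant.
1. T is the intersection of line PY and line LD ⇒ T = (5/8, 3/8)
T = L + t·(D−L) with t = 3/8, so LT:TD = t:(1−t) = 3/8:5/8

LT:TD = 3/5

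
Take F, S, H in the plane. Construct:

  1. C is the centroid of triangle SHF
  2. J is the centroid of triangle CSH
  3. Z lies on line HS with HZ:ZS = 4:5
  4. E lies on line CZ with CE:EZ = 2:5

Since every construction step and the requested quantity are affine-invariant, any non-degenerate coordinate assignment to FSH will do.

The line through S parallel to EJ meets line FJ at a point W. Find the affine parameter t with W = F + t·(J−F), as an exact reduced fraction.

Assign F = (0, 0), S = (1, 0), H = (0, 1) — the answer is frame-independent, so this choice is without loss of generality.
1. C is the centroid of triangle SHF ⇒ C = (1/3, 1/3)
2. J is the centroid of triangle CSH ⇒ J = (4/9, 4/9)
3. Z lies on line HS with HZ:ZS = 4:5 ⇒ Z = (4/9, 5/9)
4. E lies on line CZ with CE:EZ = 2:5 ⇒ E = (23/63, 25/63)
through S parallel to EJ: direction (5/63, 1/21); meets FJ at W = (-3/2, -3/2)
W = F + t·(J−F) with t = -27/8

t = -27/8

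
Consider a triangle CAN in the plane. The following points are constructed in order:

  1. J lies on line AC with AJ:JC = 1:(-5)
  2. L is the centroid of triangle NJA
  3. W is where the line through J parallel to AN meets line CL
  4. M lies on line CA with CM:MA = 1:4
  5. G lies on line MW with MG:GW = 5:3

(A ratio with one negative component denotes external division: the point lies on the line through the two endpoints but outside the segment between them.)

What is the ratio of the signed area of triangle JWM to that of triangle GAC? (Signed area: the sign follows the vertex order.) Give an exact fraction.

Assign C = (0, 0), A = (1, 0), N = (0, 1) — the answer is frame-independent, so this choice is without loss of generality.
1. J lies on line AC with AJ:JC = 1:(-5) ⇒ J = (5/4, 0)
2. L is the centroid of triangle NJA ⇒ L = (3/4, 1/3)
3. W is where the line through J parallel to AN meets line CL ⇒ W = (45/52, 5/13)
4. M lies on line CA with CM:MA = 1:4 ⇒ M = (1/5, 0)
5. G lies on line MW with MG:GW = 5:3 ⇒ G = (1281/2080, 25/104)
2·[JWM] = 21/52, 2·[GAC] = -25/104
[JWM]:[GAC] = 21/52:-25/104 = -42/25

[JWM]:[GAC] = -42/25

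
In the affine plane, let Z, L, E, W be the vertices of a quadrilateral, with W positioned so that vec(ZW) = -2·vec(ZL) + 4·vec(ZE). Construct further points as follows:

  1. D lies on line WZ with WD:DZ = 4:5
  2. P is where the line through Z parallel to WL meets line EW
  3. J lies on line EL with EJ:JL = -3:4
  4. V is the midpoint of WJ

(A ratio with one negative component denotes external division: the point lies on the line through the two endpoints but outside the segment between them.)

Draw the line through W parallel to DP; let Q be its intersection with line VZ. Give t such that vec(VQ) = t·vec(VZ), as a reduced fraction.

t = -23/13

Work in coordinates with Z = (0, 0), L = (1, 0), E = (0, 1), W = (-2, 4).
1. D lies on line WZ with WD:DZ = 4:5 ⇒ D = (-10/9, 20/9)
2. P is where the line through Z parallel to WL meets line EW ⇒ P = (6, -8)
3. J lies on line EL with EJ:JL = -3:4 ⇒ J = (-3, 4)
4. V is the midpoint of WJ ⇒ V = (-5/2, 4)
through W parallel to DP: direction (64/9, -92/9); meets VZ at Q = (-90/13, 144/13)
Q = V + t·(Z−V) with t = -23/13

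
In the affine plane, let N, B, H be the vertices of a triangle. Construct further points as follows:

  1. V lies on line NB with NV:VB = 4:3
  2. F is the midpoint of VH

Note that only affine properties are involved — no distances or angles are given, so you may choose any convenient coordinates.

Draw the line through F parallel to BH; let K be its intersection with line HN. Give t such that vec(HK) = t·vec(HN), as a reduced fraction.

t = 3/14

Set N = (0, 0), B = (1, 0), H = (0, 1); any affine frame gives the same invariant.
1. V lies on line NB with NV:VB = 4:3 ⇒ V = (4/7, 0)
2. F is the midpoint of VH ⇒ F = (2/7, 1/2)
through F parallel to BH: direction (-1, 1); meets HN at K = (0, 11/14)
K = H + t·(N−H) with t = 3/14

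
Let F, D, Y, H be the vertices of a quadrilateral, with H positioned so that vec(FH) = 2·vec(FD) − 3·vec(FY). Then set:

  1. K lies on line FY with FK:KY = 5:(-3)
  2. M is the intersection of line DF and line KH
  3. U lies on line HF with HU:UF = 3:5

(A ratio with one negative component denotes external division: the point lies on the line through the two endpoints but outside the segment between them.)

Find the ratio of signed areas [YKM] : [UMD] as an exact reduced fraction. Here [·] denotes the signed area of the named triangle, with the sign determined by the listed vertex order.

Set F = (0, 0), D = (1, 0), Y = (0, 1), H = (2, -3); any affine frame gives the same invariant.
1. K lies on line FY with FK:KY = 5:(-3) ⇒ K = (0, 5/2)
2. M is the intersection of line DF and line KH ⇒ M = (10/11, 0)
3. U lies on line HF with HU:UF = 3:5 ⇒ U = (5/4, -15/8)
2·[YKM] = -15/11, 2·[UMD] = -15/88
[YKM]:[UMD] = -15/11:-15/88 = 8

[YKM]:[UMD] = 8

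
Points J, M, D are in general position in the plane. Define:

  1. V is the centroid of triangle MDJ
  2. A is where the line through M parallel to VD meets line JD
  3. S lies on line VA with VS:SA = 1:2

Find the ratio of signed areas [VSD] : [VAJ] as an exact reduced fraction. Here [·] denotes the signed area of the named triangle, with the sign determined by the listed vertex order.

Assign J = (0, 0), M = (1, 0), D = (0, 1) — the answer is frame-independent, so this choice is without loss of generality.
1. V is the centroid of triangle MDJ ⇒ V = (1/3, 1/3)
2. A is where the line through M parallel to VD meets line JD ⇒ A = (0, 2)
3. S lies on line VA with VS:SA = 1:2 ⇒ S = (2/9, 8/9)
2·[VSD] = 1/9, 2·[VAJ] = 2/3
[VSD]:[VAJ] = 1/9:2/3 = 1/6

[VSD]:[VAJ] = 1/6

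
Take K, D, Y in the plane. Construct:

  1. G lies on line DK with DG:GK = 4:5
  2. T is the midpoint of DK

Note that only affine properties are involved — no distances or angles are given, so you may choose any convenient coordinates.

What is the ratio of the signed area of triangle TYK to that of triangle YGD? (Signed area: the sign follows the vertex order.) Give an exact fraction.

Choose coordinates K = (0, 0), D = (1, 0), Y = (0, 1).
1. G lies on line DK with DG:GK = 4:5 ⇒ G = (5/9, 0)
2. T is the midpoint of DK ⇒ T = (1/2, 0)
2·[TYK] = 1/2, 2·[YGD] = 4/9
[TYK]:[YGD] = 1/2:4/9 = 9/8

[TYK]:[YGD] = 9/8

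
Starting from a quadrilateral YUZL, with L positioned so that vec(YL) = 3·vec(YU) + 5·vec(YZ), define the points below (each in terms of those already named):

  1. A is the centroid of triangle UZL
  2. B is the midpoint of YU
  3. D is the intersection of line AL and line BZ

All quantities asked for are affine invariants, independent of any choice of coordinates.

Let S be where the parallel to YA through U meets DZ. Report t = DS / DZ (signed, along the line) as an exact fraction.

t = -46/49

Assign Y = (0, 0), U = (1, 0), Z = (0, 1), L = (3, 5) — the answer is frame-independent, so this choice is without loss of generality.
1. A is the centroid of triangle UZL ⇒ A = (4/3, 2)
2. B is the midpoint of YU ⇒ B = (1/2, 0)
3. D is the intersection of line AL and line BZ ⇒ D = (7/19, 5/19)
through U parallel to YA: direction (4/3, 2); meets DZ at S = (5/7, -3/7)
S = D + t·(Z−D) with t = -46/49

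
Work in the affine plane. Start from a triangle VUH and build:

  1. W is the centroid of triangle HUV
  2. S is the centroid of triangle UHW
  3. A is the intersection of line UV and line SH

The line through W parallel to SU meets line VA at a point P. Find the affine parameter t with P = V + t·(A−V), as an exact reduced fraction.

Work in coordinates with V = (0, 0), U = (1, 0), H = (0, 1).
1. W is the centroid of triangle HUV ⇒ W = (1/3, 1/3)
2. S is the centroid of triangle UHW ⇒ S = (4/9, 4/9)
3. A is the intersection of line UV and line SH ⇒ A = (4/5, 0)
through W parallel to SU: direction (5/9, -4/9); meets VA at P = (3/4, 0)
P = V + t·(A−V) with t = 15/16

t = 15/16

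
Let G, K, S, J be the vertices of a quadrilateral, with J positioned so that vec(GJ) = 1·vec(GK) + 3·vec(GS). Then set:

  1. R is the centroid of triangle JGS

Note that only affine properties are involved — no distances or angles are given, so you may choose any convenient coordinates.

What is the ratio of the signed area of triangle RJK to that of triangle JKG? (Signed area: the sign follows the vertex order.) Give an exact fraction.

Choose coordinates G = (0, 0), K = (1, 0), S = (0, 1), J = (1, 3).
1. R is the centroid of triangle JGS ⇒ R = (1/3, 4/3)
2·[RJK] = -2, 2·[JKG] = -3
[RJK]:[JKG] = -2:-3 = 2/3

[RJK]:[JKG] = 2/3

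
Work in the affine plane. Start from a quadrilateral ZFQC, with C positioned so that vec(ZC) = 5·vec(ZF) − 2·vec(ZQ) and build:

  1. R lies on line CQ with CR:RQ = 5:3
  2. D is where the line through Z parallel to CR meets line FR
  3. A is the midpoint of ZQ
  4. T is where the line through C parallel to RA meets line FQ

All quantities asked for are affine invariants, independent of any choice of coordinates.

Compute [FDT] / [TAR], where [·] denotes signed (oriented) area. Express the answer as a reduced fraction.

Choose coordinates Z = (0, 0), F = (1, 0), Q = (0, 1), C = (5, -2).
1. R lies on line CQ with CR:RQ = 5:3 ⇒ R = (15/8, -1/8)
2. D is where the line through Z parallel to CR meets line FR ⇒ D = (-5/16, 3/16)
3. A is the midpoint of ZQ ⇒ A = (0, 1/2)
4. T is where the line through C parallel to RA meets line FQ ⇒ T = (2, -1)
2·[FDT] = 9/8, 2·[TAR] = -25/16
[FDT]:[TAR] = 9/8:-25/16 = -18/25

[FDT]:[TAR] = -18/25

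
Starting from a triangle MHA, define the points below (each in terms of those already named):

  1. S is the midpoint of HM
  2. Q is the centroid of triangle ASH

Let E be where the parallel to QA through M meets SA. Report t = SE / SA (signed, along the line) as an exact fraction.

t = -2

Choose coordinates M = (0, 0), H = (1, 0), A = (0, 1).
1. S is the midpoint of HM ⇒ S = (1/2, 0)
2. Q is the centroid of triangle ASH ⇒ Q = (1/2, 1/3)
through M parallel to QA: direction (-1/2, 2/3); meets SA at E = (3/2, -2)
E = S + t·(A−S) with t = -2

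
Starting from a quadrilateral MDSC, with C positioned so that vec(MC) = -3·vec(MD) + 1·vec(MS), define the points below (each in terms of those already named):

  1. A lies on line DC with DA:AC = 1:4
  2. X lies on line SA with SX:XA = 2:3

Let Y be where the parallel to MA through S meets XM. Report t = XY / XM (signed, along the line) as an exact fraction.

Work in coordinates with M = (0, 0), D = (1, 0), S = (0, 1), C = (-3, 1).
1. A lies on line DC with DA:AC = 1:4 ⇒ A = (1/5, 1/5)
2. X lies on line SA with SX:XA = 2:3 ⇒ X = (2/25, 17/25)
through S parallel to MA: direction (1/5, 1/5); meets XM at Y = (2/15, 17/15)
Y = X + t·(M−X) with t = -2/3

t = -2/3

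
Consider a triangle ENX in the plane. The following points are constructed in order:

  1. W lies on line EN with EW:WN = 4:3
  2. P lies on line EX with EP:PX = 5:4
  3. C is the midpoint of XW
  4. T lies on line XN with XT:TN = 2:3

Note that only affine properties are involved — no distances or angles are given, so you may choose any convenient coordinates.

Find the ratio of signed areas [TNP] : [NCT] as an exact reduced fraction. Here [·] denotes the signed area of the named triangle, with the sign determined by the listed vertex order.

[TNP]:[NCT] = 56/27

Work in coordinates with E = (0, 0), N = (1, 0), X = (0, 1).
1. W lies on line EN with EW:WN = 4:3 ⇒ W = (4/7, 0)
2. P lies on line EX with EP:PX = 5:4 ⇒ P = (0, 5/9)
3. C is the midpoint of XW ⇒ C = (2/7, 1/2)
4. T lies on line XN with XT:TN = 2:3 ⇒ T = (2/5, 3/5)
2·[TNP] = -4/15, 2·[NCT] = -9/70
[TNP]:[NCT] = -4/15:-9/70 = 56/27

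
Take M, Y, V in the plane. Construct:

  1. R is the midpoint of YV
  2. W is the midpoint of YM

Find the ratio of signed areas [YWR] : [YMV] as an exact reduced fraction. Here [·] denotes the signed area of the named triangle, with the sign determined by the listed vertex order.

[YWR]:[YMV] = 1/4

Choose coordinates M = (0, 0), Y = (1, 0), V = (0, 1).
1. R is the midpoint of YV ⇒ R = (1/2, 1/2)
2. W is the midpoint of YM ⇒ W = (1/2, 0)
2·[YWR] = -1/4, 2·[YMV] = -1
[YWR]:[YMV] = -1/4:-1 = 1/4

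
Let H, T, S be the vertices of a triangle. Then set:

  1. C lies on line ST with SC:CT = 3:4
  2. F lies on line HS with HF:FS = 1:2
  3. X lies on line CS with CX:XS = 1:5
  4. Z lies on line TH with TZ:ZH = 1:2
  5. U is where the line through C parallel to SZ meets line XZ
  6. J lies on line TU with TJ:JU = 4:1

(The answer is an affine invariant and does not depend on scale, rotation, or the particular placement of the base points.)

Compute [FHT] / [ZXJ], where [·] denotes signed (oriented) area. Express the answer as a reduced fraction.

[FHT]:[ZXJ] = -70/9

Choose coordinates H = (0, 0), T = (1, 0), S = (0, 1).
1. C lies on line ST with SC:CT = 3:4 ⇒ C = (3/7, 4/7)
2. F lies on line HS with HF:FS = 1:2 ⇒ F = (0, 1/3)
3. X lies on line CS with CX:XS = 1:5 ⇒ X = (5/14, 9/14)
4. Z lies on line TH with TZ:ZH = 1:2 ⇒ Z = (2/3, 0)
5. U is where the line through C parallel to SZ meets line XZ ⇒ U = (31/105, 27/35)
6. J lies on line TU with TJ:JU = 4:1 ⇒ J = (229/525, 108/175)
2·[FHT] = 1/3, 2·[ZXJ] = -3/70
[FHT]:[ZXJ] = 1/3:-3/70 = -70/9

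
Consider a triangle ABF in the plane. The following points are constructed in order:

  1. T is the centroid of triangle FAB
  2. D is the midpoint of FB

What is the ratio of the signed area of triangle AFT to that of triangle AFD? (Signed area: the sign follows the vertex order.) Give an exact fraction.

Work in coordinates with A = (0, 0), B = (1, 0), F = (0, 1).
1. T is the centroid of triangle FAB ⇒ T = (1/3, 1/3)
2. D is the midpoint of FB ⇒ D = (1/2, 1/2)
2·[AFT] = -1/3, 2·[AFD] = -1/2
[AFT]:[AFD] = -1/3:-1/2 = 2/3

[AFT]:[AFD] = 2/3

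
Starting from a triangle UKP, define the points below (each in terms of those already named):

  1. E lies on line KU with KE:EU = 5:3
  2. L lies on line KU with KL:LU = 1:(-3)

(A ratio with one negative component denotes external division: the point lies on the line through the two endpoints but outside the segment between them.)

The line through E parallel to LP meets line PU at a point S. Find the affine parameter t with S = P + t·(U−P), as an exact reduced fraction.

Work in coordinates with U = (0, 0), K = (1, 0), P = (0, 1).
1. E lies on line KU with KE:EU = 5:3 ⇒ E = (3/8, 0)
2. L lies on line KU with KL:LU = 1:(-3) ⇒ L = (3/2, 0)
through E parallel to LP: direction (-3/2, 1); meets PU at S = (0, 1/4)
S = P + t·(U−P) with t = 3/4

t = 3/4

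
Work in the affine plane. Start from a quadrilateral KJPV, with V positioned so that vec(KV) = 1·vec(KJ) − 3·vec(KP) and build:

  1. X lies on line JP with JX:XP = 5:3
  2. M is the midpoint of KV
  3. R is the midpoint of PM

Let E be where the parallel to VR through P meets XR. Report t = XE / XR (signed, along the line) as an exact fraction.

Assign K = (0, 0), J = (1, 0), P = (0, 1), V = (1, -3) — the answer is frame-independent, so this choice is without loss of generality.
1. X lies on line JP with JX:XP = 5:3 ⇒ X = (3/8, 5/8)
2. M is the midpoint of KV ⇒ M = (1/2, -3/2)
3. R is the midpoint of PM ⇒ R = (1/4, -1/4)
through P parallel to VR: direction (-3/4, 11/4); meets XR at E = (9/32, -1/32)
E = X + t·(R−X) with t = 3/4

t = 3/4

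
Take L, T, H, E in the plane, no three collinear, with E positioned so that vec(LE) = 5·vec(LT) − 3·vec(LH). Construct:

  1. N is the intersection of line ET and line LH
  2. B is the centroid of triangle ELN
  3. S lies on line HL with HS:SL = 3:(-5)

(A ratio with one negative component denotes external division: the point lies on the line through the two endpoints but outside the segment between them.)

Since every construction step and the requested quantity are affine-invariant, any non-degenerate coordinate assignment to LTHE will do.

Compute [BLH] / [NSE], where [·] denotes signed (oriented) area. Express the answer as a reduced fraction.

[BLH]:[NSE] = 4/21

Choose coordinates L = (0, 0), T = (1, 0), H = (0, 1), E = (5, -3).
1. N is the intersection of line ET and line LH ⇒ N = (0, 3/4)
2. B is the centroid of triangle ELN ⇒ B = (5/3, -3/4)
3. S lies on line HL with HS:SL = 3:(-5) ⇒ S = (0, 5/2)
2·[BLH] = -5/3, 2·[NSE] = -35/4
[BLH]:[NSE] = -5/3:-35/4 = 4/21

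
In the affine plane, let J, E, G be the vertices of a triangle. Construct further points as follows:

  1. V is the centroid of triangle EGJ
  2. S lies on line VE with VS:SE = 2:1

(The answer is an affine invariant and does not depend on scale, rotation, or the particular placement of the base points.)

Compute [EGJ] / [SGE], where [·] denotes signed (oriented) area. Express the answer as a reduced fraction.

Set J = (0, 0), E = (1, 0), G = (0, 1); any affine frame gives the same invariant.
1. V is the centroid of triangle EGJ ⇒ V = (1/3, 1/3)
2. S lies on line VE with VS:SE = 2:1 ⇒ S = (7/9, 1/9)
2·[EGJ] = 1, 2·[SGE] = -1/9
[EGJ]:[SGE] = 1:-1/9 = -9

[EGJ]:[SGE] = -9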